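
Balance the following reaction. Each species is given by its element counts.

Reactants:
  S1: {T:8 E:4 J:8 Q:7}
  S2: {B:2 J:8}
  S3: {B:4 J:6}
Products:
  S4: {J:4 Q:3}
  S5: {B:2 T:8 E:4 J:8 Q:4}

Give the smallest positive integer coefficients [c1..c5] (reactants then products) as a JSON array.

B: 5·0+1·2+2·4 = 10 | 5·0+5·2 = 10
T: 5·8+1·0+2·0 = 40 | 5·0+5·8 = 40
E: 5·4+1·0+2·0 = 20 | 5·0+5·4 = 20
J: 5·8+1·8+2·6 = 60 | 5·4+5·8 = 60
Q: 5·7+1·0+2·0 = 35 | 5·3+5·4 = 35
gcd(5,1,2,5,5) = 1

Coefficients: [5, 1, 2, 5, 5]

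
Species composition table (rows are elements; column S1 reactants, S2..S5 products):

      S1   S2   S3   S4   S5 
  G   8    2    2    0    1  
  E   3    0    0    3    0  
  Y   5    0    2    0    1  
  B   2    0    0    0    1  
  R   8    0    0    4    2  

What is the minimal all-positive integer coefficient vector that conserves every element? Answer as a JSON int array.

Coefficients: [2, 3, 3, 2, 4]

G: 2·8 = 16 | 3·2+3·2+2·0+4·1 = 16
E: 2·3 = 6 | 3·0+3·0+2·3+4·0 = 6
Y: 2·5 = 10 | 3·0+3·2+2·0+4·1 = 10
B: 2·2 = 4 | 3·0+3·0+2·0+4·1 = 4
R: 2·8 = 16 | 3·0+3·0+2·4+4·2 = 16
gcd(2,3,3,2,4) = 1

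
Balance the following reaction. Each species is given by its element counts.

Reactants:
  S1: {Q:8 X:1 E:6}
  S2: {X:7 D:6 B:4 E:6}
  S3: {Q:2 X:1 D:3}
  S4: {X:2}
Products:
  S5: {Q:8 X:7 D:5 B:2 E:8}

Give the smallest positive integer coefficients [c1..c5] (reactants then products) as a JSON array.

Coefficients: [5, 3, 4, 6, 6]

Q: 5·8+3·0+4·2+6·0 = 48 | 6·8 = 48
X: 5·1+3·7+4·1+6·2 = 42 | 6·7 = 42
D: 5·0+3·6+4·3+6·0 = 30 | 6·5 = 30
B: 5·0+3·4+4·0+6·0 = 12 | 6·2 = 12
E: 5·6+3·6+4·0+6·0 = 48 | 6·8 = 48
gcd(5,3,4,6,6) = 1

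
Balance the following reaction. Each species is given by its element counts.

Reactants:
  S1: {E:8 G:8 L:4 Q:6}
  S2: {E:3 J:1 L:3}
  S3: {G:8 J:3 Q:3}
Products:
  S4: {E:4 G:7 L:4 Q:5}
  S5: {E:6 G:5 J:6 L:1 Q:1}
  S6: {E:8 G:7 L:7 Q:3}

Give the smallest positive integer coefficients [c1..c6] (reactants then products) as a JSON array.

E: 4·8+6·3+4·0 = 50 | 6·4+3·6+1·8 = 50
G: 4·8+6·0+4·8 = 64 | 6·7+3·5+1·7 = 64
J: 4·0+6·1+4·3 = 18 | 6·0+3·6+1·0 = 18
L: 4·4+6·3+4·0 = 34 | 6·4+3·1+1·7 = 34
Q: 4·6+6·0+4·3 = 36 | 6·5+3·1+1·3 = 36
gcd(4,6,4,6,3,1) = 1

Coefficients: [4, 6, 4, 6, 3, 1]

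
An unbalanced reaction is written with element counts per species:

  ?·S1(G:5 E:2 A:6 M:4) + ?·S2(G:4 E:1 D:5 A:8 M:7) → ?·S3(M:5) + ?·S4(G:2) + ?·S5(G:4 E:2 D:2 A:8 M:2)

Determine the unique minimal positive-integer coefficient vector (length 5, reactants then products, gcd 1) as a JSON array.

G: 4·5+2·4 = 28 | 4·0+4·2+5·4 = 28
E: 4·2+2·1 = 10 | 4·0+4·0+5·2 = 10
D: 4·0+2·5 = 10 | 4·0+4·0+5·2 = 10
A: 4·6+2·8 = 40 | 4·0+4·0+5·8 = 40
M: 4·4+2·7 = 30 | 4·5+4·0+5·2 = 30
gcd(4,2,4,4,5) = 1

Coefficients: [4, 2, 4, 4, 5]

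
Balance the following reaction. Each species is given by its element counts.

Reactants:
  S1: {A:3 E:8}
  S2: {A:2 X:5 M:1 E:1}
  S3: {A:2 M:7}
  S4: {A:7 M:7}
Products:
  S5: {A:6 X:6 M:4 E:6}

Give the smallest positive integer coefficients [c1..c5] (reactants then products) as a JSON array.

Coefficients: [3, 6, 1, 1, 5]

A: 3·3+6·2+1·2+1·7 = 30 | 5·6 = 30
X: 3·0+6·5+1·0+1·0 = 30 | 5·6 = 30
M: 3·0+6·1+1·7+1·7 = 20 | 5·4 = 20
E: 3·8+6·1+1·0+1·0 = 30 | 5·6 = 30
gcd(3,6,1,1,5) = 1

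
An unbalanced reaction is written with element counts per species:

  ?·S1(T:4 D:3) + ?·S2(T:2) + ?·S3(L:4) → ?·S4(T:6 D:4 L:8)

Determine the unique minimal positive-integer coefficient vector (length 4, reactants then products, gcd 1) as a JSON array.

Coefficients: [4, 1, 6, 3]

T: 4·4+1·2+6·0 = 18 | 3·6 = 18
D: 4·3+1·0+6·0 = 12 | 3·4 = 12
L: 4·0+1·0+6·4 = 24 | 3·8 = 24
gcd(4,1,6,3) = 1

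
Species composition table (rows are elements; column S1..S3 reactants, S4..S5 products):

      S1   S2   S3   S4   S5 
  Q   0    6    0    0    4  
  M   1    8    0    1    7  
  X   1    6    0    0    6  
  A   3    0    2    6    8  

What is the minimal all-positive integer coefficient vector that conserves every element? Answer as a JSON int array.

Coefficients: [6, 2, 6, 1, 3]

Q: 6·0+2·6+6·0 = 12 | 1·0+3·4 = 12
M: 6·1+2·8+6·0 = 22 | 1·1+3·7 = 22
X: 6·1+2·6+6·0 = 18 | 1·0+3·6 = 18
A: 6·3+2·0+6·2 = 30 | 1·6+3·8 = 30
gcd(6,2,6,1,3) = 1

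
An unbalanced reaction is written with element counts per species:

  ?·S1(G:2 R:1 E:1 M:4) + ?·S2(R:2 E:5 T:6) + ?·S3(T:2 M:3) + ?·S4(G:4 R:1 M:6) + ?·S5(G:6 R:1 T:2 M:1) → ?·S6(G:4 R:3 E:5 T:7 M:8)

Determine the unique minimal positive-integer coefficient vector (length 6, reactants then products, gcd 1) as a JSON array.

Coefficients: [5, 5, 5, 2, 1, 6]

G: 5·2+5·0+5·0+2·4+1·6 = 24 | 6·4 = 24
R: 5·1+5·2+5·0+2·1+1·1 = 18 | 6·3 = 18
E: 5·1+5·5+5·0+2·0+1·0 = 30 | 6·5 = 30
T: 5·0+5·6+5·2+2·0+1·2 = 42 | 6·7 = 42
M: 5·4+5·0+5·3+2·6+1·1 = 48 | 6·8 = 48
gcd(5,5,5,2,1,6) = 1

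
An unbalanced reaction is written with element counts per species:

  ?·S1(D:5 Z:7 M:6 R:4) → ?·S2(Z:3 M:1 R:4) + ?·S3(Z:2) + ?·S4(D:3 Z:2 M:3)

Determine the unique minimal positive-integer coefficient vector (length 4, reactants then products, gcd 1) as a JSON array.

Coefficients: [3, 3, 1, 5]

D: 3·5 = 15 | 3·0+1·0+5·3 = 15
Z: 3·7 = 21 | 3·3+1·2+5·2 = 21
M: 3·6 = 18 | 3·1+1·0+5·3 = 18
R: 3·4 = 12 | 3·4+1·0+5·0 = 12
gcd(3,3,1,5) = 1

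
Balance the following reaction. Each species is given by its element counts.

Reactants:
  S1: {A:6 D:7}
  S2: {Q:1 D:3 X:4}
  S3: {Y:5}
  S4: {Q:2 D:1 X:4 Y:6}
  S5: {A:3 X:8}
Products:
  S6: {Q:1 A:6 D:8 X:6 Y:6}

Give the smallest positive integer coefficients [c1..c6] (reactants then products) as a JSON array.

Coefficients: [5, 4, 6, 1, 2, 6]

Q: 5·0+4·1+6·0+1·2+2·0 = 6 | 6·1 = 6
A: 5·6+4·0+6·0+1·0+2·3 = 36 | 6·6 = 36
D: 5·7+4·3+6·0+1·1+2·0 = 48 | 6·8 = 48
X: 5·0+4·4+6·0+1·4+2·8 = 36 | 6·6 = 36
Y: 5·0+4·0+6·5+1·6+2·0 = 36 | 6·6 = 36
gcd(5,4,6,1,2,6) = 1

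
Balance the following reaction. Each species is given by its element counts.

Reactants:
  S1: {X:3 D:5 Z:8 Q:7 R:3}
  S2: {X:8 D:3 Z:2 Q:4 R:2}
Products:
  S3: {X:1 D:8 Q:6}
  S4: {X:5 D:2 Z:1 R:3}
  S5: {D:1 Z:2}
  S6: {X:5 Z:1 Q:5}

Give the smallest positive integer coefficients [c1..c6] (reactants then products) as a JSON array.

X: 1·3+6·8 = 51 | 1·1+5·5+5·0+5·5 = 51
D: 1·5+6·3 = 23 | 1·8+5·2+5·1+5·0 = 23
Z: 1·8+6·2 = 20 | 1·0+5·1+5·2+5·1 = 20
Q: 1·7+6·4 = 31 | 1·6+5·0+5·0+5·5 = 31
R: 1·3+6·2 = 15 | 1·0+5·3+5·0+5·0 = 15
gcd(1,6,1,5,5,5) = 1

Coefficients: [1, 6, 1, 5, 5, 5]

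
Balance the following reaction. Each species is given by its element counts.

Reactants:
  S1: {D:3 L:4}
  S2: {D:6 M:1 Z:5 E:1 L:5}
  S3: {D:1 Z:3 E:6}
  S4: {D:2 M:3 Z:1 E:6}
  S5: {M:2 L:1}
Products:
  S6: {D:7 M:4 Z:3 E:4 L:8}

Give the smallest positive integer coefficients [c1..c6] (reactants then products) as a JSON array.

D: 6·3+2·6+1·1+2·2+6·0 = 35 | 5·7 = 35
M: 6·0+2·1+1·0+2·3+6·2 = 20 | 5·4 = 20
Z: 6·0+2·5+1·3+2·1+6·0 = 15 | 5·3 = 15
E: 6·0+2·1+1·6+2·6+6·0 = 20 | 5·4 = 20
L: 6·4+2·5+1·0+2·0+6·1 = 40 | 5·8 = 40
gcd(6,2,1,2,6,5) = 1

Coefficients: [6, 2, 1, 2, 6, 5]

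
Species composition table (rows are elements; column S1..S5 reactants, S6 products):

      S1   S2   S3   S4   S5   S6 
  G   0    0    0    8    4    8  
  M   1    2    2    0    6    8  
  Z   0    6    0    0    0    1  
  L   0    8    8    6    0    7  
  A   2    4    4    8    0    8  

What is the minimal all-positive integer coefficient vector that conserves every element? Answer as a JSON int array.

Coefficients: [6, 1, 2, 3, 6, 6]

G: 6·0+1·0+2·0+3·8+6·4 = 48 | 6·8 = 48
M: 6·1+1·2+2·2+3·0+6·6 = 48 | 6·8 = 48
Z: 6·0+1·6+2·0+3·0+6·0 = 6 | 6·1 = 6
L: 6·0+1·8+2·8+3·6+6·0 = 42 | 6·7 = 42
A: 6·2+1·4+2·4+3·8+6·0 = 48 | 6·8 = 48
gcd(6,1,2,3,6,6) = 1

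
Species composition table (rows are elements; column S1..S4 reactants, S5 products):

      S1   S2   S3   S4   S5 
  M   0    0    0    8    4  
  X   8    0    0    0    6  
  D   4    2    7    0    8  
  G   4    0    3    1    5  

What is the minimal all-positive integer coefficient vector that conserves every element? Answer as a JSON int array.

Coefficients: [3, 3, 2, 2, 4]

M: 3·0+3·0+2·0+2·8 = 16 | 4·4 = 16
X: 3·8+3·0+2·0+2·0 = 24 | 4·6 = 24
D: 3·4+3·2+2·7+2·0 = 32 | 4·8 = 32
G: 3·4+3·0+2·3+2·1 = 20 | 4·5 = 20
gcd(3,3,2,2,4) = 1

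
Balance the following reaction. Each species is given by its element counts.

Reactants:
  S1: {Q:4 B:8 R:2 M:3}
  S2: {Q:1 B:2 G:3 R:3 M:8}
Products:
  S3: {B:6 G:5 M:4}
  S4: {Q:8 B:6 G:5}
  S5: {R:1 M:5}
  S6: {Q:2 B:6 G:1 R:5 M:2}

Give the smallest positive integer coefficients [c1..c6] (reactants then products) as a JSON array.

Coefficients: [2, 4, 1, 1, 6, 2]

Q: 2·4+4·1 = 12 | 1·0+1·8+6·0+2·2 = 12
B: 2·8+4·2 = 24 | 1·6+1·6+6·0+2·6 = 24
G: 2·0+4·3 = 12 | 1·5+1·5+6·0+2·1 = 12
R: 2·2+4·3 = 16 | 1·0+1·0+6·1+2·5 = 16
M: 2·3+4·8 = 38 | 1·4+1·0+6·5+2·2 = 38
gcd(2,4,1,1,6,2) = 1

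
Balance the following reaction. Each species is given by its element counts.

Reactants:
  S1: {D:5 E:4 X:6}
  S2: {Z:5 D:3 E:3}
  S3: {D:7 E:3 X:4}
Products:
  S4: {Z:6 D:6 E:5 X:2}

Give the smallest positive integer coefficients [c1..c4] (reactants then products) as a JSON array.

Z: 1·0+6·5+1·0 = 30 | 5·6 = 30
D: 1·5+6·3+1·7 = 30 | 5·6 = 30
E: 1·4+6·3+1·3 = 25 | 5·5 = 25
X: 1·6+6·0+1·4 = 10 | 5·2 = 10
gcd(1,6,1,5) = 1

Coefficients: [1, 6, 1, 5]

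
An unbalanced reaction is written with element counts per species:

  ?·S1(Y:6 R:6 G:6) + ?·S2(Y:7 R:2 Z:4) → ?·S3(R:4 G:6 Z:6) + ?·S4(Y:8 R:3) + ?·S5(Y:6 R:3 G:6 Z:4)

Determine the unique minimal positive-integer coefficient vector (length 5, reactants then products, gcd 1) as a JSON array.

Y: 3·6+4·7 = 46 | 2·0+5·8+1·6 = 46
R: 3·6+4·2 = 26 | 2·4+5·3+1·3 = 26
G: 3·6+4·0 = 18 | 2·6+5·0+1·6 = 18
Z: 3·0+4·4 = 16 | 2·6+5·0+1·4 = 16
gcd(3,4,2,5,1) = 1

Coefficients: [3, 4, 2, 5, 1]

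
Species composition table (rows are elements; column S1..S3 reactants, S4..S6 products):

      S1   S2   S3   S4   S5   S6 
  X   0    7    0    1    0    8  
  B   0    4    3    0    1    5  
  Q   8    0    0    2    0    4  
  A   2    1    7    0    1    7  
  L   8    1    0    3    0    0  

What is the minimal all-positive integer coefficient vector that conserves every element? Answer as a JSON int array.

Coefficients: [2, 2, 1, 6, 6, 1]

X: 2·0+2·7+1·0 = 14 | 6·1+6·0+1·8 = 14
B: 2·0+2·4+1·3 = 11 | 6·0+6·1+1·5 = 11
Q: 2·8+2·0+1·0 = 16 | 6·2+6·0+1·4 = 16
A: 2·2+2·1+1·7 = 13 | 6·0+6·1+1·7 = 13
L: 2·8+2·1+1·0 = 18 | 6·3+6·0+1·0 = 18
gcd(2,2,1,6,6,1) = 1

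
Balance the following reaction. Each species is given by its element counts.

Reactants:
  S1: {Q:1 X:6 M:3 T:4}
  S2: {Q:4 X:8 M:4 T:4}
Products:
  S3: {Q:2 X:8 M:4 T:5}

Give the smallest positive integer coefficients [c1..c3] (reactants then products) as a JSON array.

Coefficients: [4, 1, 4]

Q: 4·1+1·4 = 8 | 4·2 = 8
X: 4·6+1·8 = 32 | 4·8 = 32
M: 4·3+1·4 = 16 | 4·4 = 16
T: 4·4+1·4 = 20 | 4·5 = 20
gcd(4,1,4) = 1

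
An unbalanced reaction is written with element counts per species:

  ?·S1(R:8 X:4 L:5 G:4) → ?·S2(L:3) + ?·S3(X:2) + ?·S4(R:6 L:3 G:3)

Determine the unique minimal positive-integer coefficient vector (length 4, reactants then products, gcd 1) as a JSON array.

R: 3·8 = 24 | 1·0+6·0+4·6 = 24
X: 3·4 = 12 | 1·0+6·2+4·0 = 12
L: 3·5 = 15 | 1·3+6·0+4·3 = 15
G: 3·4 = 12 | 1·0+6·0+4·3 = 12
gcd(3,1,6,4) = 1

Coefficients: [3, 1, 6, 4]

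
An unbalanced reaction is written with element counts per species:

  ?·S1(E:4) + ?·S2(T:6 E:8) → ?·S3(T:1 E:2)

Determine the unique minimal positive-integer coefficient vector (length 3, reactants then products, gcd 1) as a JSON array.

Coefficients: [1, 1, 6]

T: 1·0+1·6 = 6 | 6·1 = 6
E: 1·4+1·8 = 12 | 6·2 = 12
gcd(1,1,6) = 1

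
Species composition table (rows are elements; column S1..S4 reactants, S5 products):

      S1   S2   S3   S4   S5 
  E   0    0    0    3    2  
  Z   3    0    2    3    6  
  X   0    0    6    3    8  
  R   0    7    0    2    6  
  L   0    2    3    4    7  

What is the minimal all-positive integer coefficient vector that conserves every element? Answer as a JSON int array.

E: 2·0+2·0+3·0+2·3 = 6 | 3·2 = 6
Z: 2·3+2·0+3·2+2·3 = 18 | 3·6 = 18
X: 2·0+2·0+3·6+2·3 = 24 | 3·8 = 24
R: 2·0+2·7+3·0+2·2 = 18 | 3·6 = 18
L: 2·0+2·2+3·3+2·4 = 21 | 3·7 = 21
gcd(2,2,3,2,3) = 1

Coefficients: [2, 2, 3, 2, 3]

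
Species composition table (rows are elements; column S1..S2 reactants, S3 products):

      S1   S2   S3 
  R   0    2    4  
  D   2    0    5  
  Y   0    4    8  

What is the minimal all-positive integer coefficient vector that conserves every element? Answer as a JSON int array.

R: 5·0+4·2 = 8 | 2·4 = 8
D: 5·2+4·0 = 10 | 2·5 = 10
Y: 5·0+4·4 = 16 | 2·8 = 16
gcd(5,4,2) = 1

Coefficients: [5, 4, 2]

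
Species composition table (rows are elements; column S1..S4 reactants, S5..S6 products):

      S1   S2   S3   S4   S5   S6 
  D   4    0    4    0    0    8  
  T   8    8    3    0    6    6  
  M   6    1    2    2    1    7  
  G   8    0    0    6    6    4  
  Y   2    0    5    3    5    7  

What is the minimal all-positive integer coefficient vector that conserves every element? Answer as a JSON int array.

D: 2·4+1·0+6·4+3·0 = 32 | 3·0+4·8 = 32
T: 2·8+1·8+6·3+3·0 = 42 | 3·6+4·6 = 42
M: 2·6+1·1+6·2+3·2 = 31 | 3·1+4·7 = 31
G: 2·8+1·0+6·0+3·6 = 34 | 3·6+4·4 = 34
Y: 2·2+1·0+6·5+3·3 = 43 | 3·5+4·7 = 43
gcd(2,1,6,3,3,4) = 1

Coefficients: [2, 1, 6, 3, 3, 4]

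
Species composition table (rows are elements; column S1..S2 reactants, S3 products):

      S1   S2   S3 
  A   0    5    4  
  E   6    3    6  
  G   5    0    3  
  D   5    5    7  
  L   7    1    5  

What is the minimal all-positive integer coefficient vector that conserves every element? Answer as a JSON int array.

Coefficients: [3, 4, 5]

A: 3·0+4·5 = 20 | 5·4 = 20
E: 3·6+4·3 = 30 | 5·6 = 30
G: 3·5+4·0 = 15 | 5·3 = 15
D: 3·5+4·5 = 35 | 5·7 = 35
L: 3·7+4·1 = 25 | 5·5 = 25
gcd(3,4,5) = 1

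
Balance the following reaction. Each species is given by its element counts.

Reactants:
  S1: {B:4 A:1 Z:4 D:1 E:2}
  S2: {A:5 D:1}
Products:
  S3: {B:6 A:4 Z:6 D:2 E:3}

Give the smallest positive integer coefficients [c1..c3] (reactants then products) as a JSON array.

B: 3·4+1·0 = 12 | 2·6 = 12
A: 3·1+1·5 = 8 | 2·4 = 8
Z: 3·4+1·0 = 12 | 2·6 = 12
D: 3·1+1·1 = 4 | 2·2 = 4
E: 3·2+1·0 = 6 | 2·3 = 6
gcd(3,1,2) = 1

Coefficients: [3, 1, 2]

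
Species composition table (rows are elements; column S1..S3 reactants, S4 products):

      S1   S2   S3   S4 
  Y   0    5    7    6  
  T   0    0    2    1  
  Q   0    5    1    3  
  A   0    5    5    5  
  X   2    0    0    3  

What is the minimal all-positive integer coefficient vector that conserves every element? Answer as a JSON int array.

Coefficients: [3, 1, 1, 2]

Y: 3·0+1·5+1·7 = 12 | 2·6 = 12
T: 3·0+1·0+1·2 = 2 | 2·1 = 2
Q: 3·0+1·5+1·1 = 6 | 2·3 = 6
A: 3·0+1·5+1·5 = 10 | 2·5 = 10
X: 3·2+1·0+1·0 = 6 | 2·3 = 6
gcd(3,1,1,2) = 1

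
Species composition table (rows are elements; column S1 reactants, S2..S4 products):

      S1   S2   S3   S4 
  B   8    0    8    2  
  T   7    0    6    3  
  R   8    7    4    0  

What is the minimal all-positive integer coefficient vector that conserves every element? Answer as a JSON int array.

B: 6·8 = 48 | 4·0+5·8+4·2 = 48
T: 6·7 = 42 | 4·0+5·6+4·3 = 42
R: 6·8 = 48 | 4·7+5·4+4·0 = 48
gcd(6,4,5,4) = 1

Coefficients: [6, 4, 5, 4]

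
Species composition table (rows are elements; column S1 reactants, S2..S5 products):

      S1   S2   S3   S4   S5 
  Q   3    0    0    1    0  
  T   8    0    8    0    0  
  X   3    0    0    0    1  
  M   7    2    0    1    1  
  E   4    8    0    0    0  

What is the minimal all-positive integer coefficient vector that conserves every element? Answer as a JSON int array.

Coefficients: [2, 1, 2, 6, 6]

Q: 2·3 = 6 | 1·0+2·0+6·1+6·0 = 6
T: 2·8 = 16 | 1·0+2·8+6·0+6·0 = 16
X: 2·3 = 6 | 1·0+2·0+6·0+6·1 = 6
M: 2·7 = 14 | 1·2+2·0+6·1+6·1 = 14
E: 2·4 = 8 | 1·8+2·0+6·0+6·0 = 8
gcd(2,1,2,6,6) = 1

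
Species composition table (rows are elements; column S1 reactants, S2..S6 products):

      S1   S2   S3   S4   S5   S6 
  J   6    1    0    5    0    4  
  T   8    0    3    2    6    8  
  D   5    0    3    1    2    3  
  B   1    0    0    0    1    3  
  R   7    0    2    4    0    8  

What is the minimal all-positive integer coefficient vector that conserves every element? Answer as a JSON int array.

J: 4·6 = 24 | 5·1+4·0+3·5+1·0+1·4 = 24
T: 4·8 = 32 | 5·0+4·3+3·2+1·6+1·8 = 32
D: 4·5 = 20 | 5·0+4·3+3·1+1·2+1·3 = 20
B: 4·1 = 4 | 5·0+4·0+3·0+1·1+1·3 = 4
R: 4·7 = 28 | 5·0+4·2+3·4+1·0+1·8 = 28
gcd(4,5,4,3,1,1) = 1

Coefficients: [4, 5, 4, 3, 1, 1]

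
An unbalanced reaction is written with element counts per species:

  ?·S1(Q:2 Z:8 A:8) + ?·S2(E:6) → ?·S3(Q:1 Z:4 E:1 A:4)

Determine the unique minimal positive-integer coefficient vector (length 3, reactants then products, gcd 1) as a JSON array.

Coefficients: [3, 1, 6]

Q: 3·2+1·0 = 6 | 6·1 = 6
Z: 3·8+1·0 = 24 | 6·4 = 24
E: 3·0+1·6 = 6 | 6·1 = 6
A: 3·8+1·0 = 24 | 6·4 = 24
gcd(3,1,6) = 1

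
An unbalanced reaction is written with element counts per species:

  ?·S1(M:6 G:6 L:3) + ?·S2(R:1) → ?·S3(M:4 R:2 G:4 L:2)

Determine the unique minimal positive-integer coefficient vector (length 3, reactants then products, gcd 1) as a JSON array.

Coefficients: [2, 6, 3]

M: 2·6+6·0 = 12 | 3·4 = 12
R: 2·0+6·1 = 6 | 3·2 = 6
G: 2·6+6·0 = 12 | 3·4 = 12
L: 2·3+6·0 = 6 | 3·2 = 6
gcd(2,6,3) = 1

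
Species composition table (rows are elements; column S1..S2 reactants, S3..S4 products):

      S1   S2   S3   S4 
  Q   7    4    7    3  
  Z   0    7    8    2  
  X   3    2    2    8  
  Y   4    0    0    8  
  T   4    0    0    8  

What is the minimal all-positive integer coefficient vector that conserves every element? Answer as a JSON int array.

Q: 2·7+6·4 = 38 | 5·7+1·3 = 38
Z: 2·0+6·7 = 42 | 5·8+1·2 = 42
X: 2·3+6·2 = 18 | 5·2+1·8 = 18
Y: 2·4+6·0 = 8 | 5·0+1·8 = 8
T: 2·4+6·0 = 8 | 5·0+1·8 = 8
gcd(2,6,5,1) = 1

Coefficients: [2, 6, 5, 1]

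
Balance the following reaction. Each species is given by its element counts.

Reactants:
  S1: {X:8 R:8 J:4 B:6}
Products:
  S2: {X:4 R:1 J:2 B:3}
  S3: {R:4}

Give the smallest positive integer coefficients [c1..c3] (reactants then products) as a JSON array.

X: 2·8 = 16 | 4·4+3·0 = 16
R: 2·8 = 16 | 4·1+3·4 = 16
J: 2·4 = 8 | 4·2+3·0 = 8
B: 2·6 = 12 | 4·3+3·0 = 12
gcd(2,4,3) = 1

Coefficients: [2, 4, 3]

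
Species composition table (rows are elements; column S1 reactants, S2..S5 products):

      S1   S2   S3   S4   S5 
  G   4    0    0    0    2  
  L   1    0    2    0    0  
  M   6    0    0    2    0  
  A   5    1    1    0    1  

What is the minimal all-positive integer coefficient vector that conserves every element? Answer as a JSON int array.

G: 2·4 = 8 | 5·0+1·0+6·0+4·2 = 8
L: 2·1 = 2 | 5·0+1·2+6·0+4·0 = 2
M: 2·6 = 12 | 5·0+1·0+6·2+4·0 = 12
A: 2·5 = 10 | 5·1+1·1+6·0+4·1 = 10
gcd(2,5,1,6,4) = 1

Coefficients: [2, 5, 1, 6, 4]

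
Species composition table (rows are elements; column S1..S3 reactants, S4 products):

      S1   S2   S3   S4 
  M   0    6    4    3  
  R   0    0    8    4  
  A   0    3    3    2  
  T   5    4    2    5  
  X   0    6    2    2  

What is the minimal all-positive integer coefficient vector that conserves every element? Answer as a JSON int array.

M: 4·0+1·6+3·4 = 18 | 6·3 = 18
R: 4·0+1·0+3·8 = 24 | 6·4 = 24
A: 4·0+1·3+3·3 = 12 | 6·2 = 12
T: 4·5+1·4+3·2 = 30 | 6·5 = 30
X: 4·0+1·6+3·2 = 12 | 6·2 = 12
gcd(4,1,3,6) = 1

Coefficients: [4, 1, 3, 6]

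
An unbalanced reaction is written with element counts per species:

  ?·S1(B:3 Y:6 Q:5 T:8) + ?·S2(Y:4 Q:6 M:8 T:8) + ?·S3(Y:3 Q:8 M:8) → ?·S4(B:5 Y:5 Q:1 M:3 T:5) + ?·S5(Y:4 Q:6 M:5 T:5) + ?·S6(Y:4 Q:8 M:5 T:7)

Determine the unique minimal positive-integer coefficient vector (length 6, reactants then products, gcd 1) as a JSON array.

B: 5·3+5·0+3·0 = 15 | 3·5+6·0+5·0 = 15
Y: 5·6+5·4+3·3 = 59 | 3·5+6·4+5·4 = 59
Q: 5·5+5·6+3·8 = 79 | 3·1+6·6+5·8 = 79
M: 5·0+5·8+3·8 = 64 | 3·3+6·5+5·5 = 64
T: 5·8+5·8+3·0 = 80 | 3·5+6·5+5·7 = 80
gcd(5,5,3,3,6,5) = 1

Coefficients: [5, 5, 3, 3, 6, 5]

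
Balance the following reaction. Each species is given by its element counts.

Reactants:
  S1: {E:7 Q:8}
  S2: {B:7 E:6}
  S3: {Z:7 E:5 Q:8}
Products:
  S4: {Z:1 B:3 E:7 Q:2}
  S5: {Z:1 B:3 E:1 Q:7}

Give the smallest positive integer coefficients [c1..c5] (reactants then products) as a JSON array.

Coefficients: [2, 3, 1, 5, 2]

Z: 2·0+3·0+1·7 = 7 | 5·1+2·1 = 7
B: 2·0+3·7+1·0 = 21 | 5·3+2·3 = 21
E: 2·7+3·6+1·5 = 37 | 5·7+2·1 = 37
Q: 2·8+3·0+1·8 = 24 | 5·2+2·7 = 24
gcd(2,3,1,5,2) = 1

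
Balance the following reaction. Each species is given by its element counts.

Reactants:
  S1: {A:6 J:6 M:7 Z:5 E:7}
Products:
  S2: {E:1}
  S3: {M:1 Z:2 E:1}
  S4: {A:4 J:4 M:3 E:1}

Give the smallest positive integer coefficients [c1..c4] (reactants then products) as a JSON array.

Coefficients: [2, 6, 5, 3]

A: 2·6 = 12 | 6·0+5·0+3·4 = 12
J: 2·6 = 12 | 6·0+5·0+3·4 = 12
M: 2·7 = 14 | 6·0+5·1+3·3 = 14
Z: 2·5 = 10 | 6·0+5·2+3·0 = 10
E: 2·7 = 14 | 6·1+5·1+3·1 = 14
gcd(2,6,5,3) = 1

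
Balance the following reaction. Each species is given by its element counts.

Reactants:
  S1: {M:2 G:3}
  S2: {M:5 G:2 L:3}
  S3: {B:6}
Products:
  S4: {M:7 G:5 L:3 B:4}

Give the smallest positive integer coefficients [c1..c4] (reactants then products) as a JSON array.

M: 3·2+3·5+2·0 = 21 | 3·7 = 21
G: 3·3+3·2+2·0 = 15 | 3·5 = 15
L: 3·0+3·3+2·0 = 9 | 3·3 = 9
B: 3·0+3·0+2·6 = 12 | 3·4 = 12
gcd(3,3,2,3) = 1

Coefficients: [3, 3, 2, 3]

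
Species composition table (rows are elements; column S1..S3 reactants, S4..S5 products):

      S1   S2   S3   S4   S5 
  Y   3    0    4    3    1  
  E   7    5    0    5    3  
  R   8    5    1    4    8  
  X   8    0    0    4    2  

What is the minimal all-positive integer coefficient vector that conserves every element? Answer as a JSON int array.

Coefficients: [3, 2, 2, 5, 2]

Y: 3·3+2·0+2·4 = 17 | 5·3+2·1 = 17
E: 3·7+2·5+2·0 = 31 | 5·5+2·3 = 31
R: 3·8+2·5+2·1 = 36 | 5·4+2·8 = 36
X: 3·8+2·0+2·0 = 24 | 5·4+2·2 = 24
gcd(3,2,2,5,2) = 1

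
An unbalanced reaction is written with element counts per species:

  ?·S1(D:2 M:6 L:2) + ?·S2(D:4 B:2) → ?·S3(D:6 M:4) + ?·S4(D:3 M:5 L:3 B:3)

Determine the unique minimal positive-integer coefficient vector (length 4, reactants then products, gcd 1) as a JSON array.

D: 3·2+3·4 = 18 | 2·6+2·3 = 18
M: 3·6+3·0 = 18 | 2·4+2·5 = 18
L: 3·2+3·0 = 6 | 2·0+2·3 = 6
B: 3·0+3·2 = 6 | 2·0+2·3 = 6
gcd(3,3,2,2) = 1

Coefficients: [3, 3, 2, 2]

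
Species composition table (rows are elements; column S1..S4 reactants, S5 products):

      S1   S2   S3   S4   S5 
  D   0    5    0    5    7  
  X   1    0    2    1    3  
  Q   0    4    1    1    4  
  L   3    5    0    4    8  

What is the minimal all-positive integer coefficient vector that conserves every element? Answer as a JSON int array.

Coefficients: [3, 3, 4, 4, 5]

D: 3·0+3·5+4·0+4·5 = 35 | 5·7 = 35
X: 3·1+3·0+4·2+4·1 = 15 | 5·3 = 15
Q: 3·0+3·4+4·1+4·1 = 20 | 5·4 = 20
L: 3·3+3·5+4·0+4·4 = 40 | 5·8 = 40
gcd(3,3,4,4,5) = 1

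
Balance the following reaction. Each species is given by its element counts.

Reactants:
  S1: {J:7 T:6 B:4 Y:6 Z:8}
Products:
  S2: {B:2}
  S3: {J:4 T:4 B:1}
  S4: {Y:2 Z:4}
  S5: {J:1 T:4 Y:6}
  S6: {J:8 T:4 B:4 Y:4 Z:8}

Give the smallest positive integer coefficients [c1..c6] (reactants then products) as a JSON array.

Coefficients: [6, 4, 4, 6, 2, 3]

J: 6·7 = 42 | 4·0+4·4+6·0+2·1+3·8 = 42
T: 6·6 = 36 | 4·0+4·4+6·0+2·4+3·4 = 36
B: 6·4 = 24 | 4·2+4·1+6·0+2·0+3·4 = 24
Y: 6·6 = 36 | 4·0+4·0+6·2+2·6+3·4 = 36
Z: 6·8 = 48 | 4·0+4·0+6·4+2·0+3·8 = 48
gcd(6,4,4,6,2,3) = 1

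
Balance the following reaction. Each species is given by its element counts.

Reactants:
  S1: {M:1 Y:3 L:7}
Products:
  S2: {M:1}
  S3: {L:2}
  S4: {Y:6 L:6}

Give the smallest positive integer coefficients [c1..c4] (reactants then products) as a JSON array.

Coefficients: [2, 2, 4, 1]

M: 2·1 = 2 | 2·1+4·0+1·0 = 2
Y: 2·3 = 6 | 2·0+4·0+1·6 = 6
L: 2·7 = 14 | 2·0+4·2+1·6 = 14
gcd(2,2,4,1) = 1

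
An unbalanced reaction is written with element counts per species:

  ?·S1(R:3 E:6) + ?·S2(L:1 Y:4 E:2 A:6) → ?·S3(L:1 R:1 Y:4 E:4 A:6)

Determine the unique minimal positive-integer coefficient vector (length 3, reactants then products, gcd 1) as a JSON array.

Coefficients: [1, 3, 3]

L: 1·0+3·1 = 3 | 3·1 = 3
R: 1·3+3·0 = 3 | 3·1 = 3
Y: 1·0+3·4 = 12 | 3·4 = 12
E: 1·6+3·2 = 12 | 3·4 = 12
A: 1·0+3·6 = 18 | 3·6 = 18
gcd(1,3,3) = 1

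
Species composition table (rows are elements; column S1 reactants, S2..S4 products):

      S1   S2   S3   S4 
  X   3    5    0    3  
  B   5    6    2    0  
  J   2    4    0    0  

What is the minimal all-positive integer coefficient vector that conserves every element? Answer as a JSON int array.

X: 6·3 = 18 | 3·5+6·0+1·3 = 18
B: 6·5 = 30 | 3·6+6·2+1·0 = 30
J: 6·2 = 12 | 3·4+6·0+1·0 = 12
gcd(6,3,6,1) = 1

Coefficients: [6, 3, 6, 1]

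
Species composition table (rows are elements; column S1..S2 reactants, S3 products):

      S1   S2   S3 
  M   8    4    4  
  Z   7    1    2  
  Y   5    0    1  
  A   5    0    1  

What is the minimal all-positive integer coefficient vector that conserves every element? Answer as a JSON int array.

Coefficients: [1, 3, 5]

M: 1·8+3·4 = 20 | 5·4 = 20
Z: 1·7+3·1 = 10 | 5·2 = 10
Y: 1·5+3·0 = 5 | 5·1 = 5
A: 1·5+3·0 = 5 | 5·1 = 5
gcd(1,3,5) = 1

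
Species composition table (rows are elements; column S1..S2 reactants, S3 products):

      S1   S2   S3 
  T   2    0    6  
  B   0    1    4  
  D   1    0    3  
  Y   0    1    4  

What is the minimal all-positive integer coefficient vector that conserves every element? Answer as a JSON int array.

T: 3·2+4·0 = 6 | 1·6 = 6
B: 3·0+4·1 = 4 | 1·4 = 4
D: 3·1+4·0 = 3 | 1·3 = 3
Y: 3·0+4·1 = 4 | 1·4 = 4
gcd(3,4,1) = 1

Coefficients: [3, 4, 1]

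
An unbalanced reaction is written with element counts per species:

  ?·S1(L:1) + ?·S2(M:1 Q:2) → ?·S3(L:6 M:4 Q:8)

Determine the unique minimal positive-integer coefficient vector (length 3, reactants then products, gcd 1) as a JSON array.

L: 6·1+4·0 = 6 | 1·6 = 6
M: 6·0+4·1 = 4 | 1·4 = 4
Q: 6·0+4·2 = 8 | 1·8 = 8
gcd(6,4,1) = 1

Coefficients: [6, 4, 1]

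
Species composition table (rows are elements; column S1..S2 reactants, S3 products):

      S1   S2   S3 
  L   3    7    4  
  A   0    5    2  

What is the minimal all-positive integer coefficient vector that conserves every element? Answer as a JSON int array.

L: 2·3+2·7 = 20 | 5·4 = 20
A: 2·0+2·5 = 10 | 5·2 = 10
gcd(2,2,5) = 1

Coefficients: [2, 2, 5]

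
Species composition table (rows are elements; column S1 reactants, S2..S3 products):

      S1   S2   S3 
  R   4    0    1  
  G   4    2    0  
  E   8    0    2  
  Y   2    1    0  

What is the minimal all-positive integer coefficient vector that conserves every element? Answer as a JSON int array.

Coefficients: [1, 2, 4]

R: 1·4 = 4 | 2·0+4·1 = 4
G: 1·4 = 4 | 2·2+4·0 = 4
E: 1·8 = 8 | 2·0+4·2 = 8
Y: 1·2 = 2 | 2·1+4·0 = 2
gcd(1,2,4) = 1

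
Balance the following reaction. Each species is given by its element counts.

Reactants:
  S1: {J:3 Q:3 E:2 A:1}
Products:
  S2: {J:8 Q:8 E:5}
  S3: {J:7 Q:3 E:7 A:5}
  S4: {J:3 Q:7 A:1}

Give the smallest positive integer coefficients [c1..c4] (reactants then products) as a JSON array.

J: 6·3 = 18 | 1·8+1·7+1·3 = 18
Q: 6·3 = 18 | 1·8+1·3+1·7 = 18
E: 6·2 = 12 | 1·5+1·7+1·0 = 12
A: 6·1 = 6 | 1·0+1·5+1·1 = 6
gcd(6,1,1,1) = 1

Coefficients: [6, 1, 1, 1]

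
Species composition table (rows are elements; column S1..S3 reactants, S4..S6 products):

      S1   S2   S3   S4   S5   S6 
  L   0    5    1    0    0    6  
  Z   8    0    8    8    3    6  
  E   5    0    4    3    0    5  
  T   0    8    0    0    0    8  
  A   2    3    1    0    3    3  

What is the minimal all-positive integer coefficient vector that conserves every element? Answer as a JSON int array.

L: 3·0+6·5+6·1 = 36 | 3·0+4·0+6·6 = 36
Z: 3·8+6·0+6·8 = 72 | 3·8+4·3+6·6 = 72
E: 3·5+6·0+6·4 = 39 | 3·3+4·0+6·5 = 39
T: 3·0+6·8+6·0 = 48 | 3·0+4·0+6·8 = 48
A: 3·2+6·3+6·1 = 30 | 3·0+4·3+6·3 = 30
gcd(3,6,6,3,4,6) = 1

Coefficients: [3, 6, 6, 3, 4, 6]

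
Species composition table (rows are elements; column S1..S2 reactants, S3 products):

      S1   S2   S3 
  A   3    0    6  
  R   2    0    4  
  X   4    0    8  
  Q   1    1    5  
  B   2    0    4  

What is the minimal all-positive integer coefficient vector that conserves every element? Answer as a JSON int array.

A: 2·3+3·0 = 6 | 1·6 = 6
R: 2·2+3·0 = 4 | 1·4 = 4
X: 2·4+3·0 = 8 | 1·8 = 8
Q: 2·1+3·1 = 5 | 1·5 = 5
B: 2·2+3·0 = 4 | 1·4 = 4
gcd(2,3,1) = 1

Coefficients: [2, 3, 1]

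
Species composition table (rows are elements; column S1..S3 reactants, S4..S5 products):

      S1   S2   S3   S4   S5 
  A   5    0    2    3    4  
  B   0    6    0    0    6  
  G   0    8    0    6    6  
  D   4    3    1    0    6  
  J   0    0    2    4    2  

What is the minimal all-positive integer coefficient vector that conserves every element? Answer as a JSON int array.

Coefficients: [1, 3, 5, 1, 3]

A: 1·5+3·0+5·2 = 15 | 1·3+3·4 = 15
B: 1·0+3·6+5·0 = 18 | 1·0+3·6 = 18
G: 1·0+3·8+5·0 = 24 | 1·6+3·6 = 24
D: 1·4+3·3+5·1 = 18 | 1·0+3·6 = 18
J: 1·0+3·0+5·2 = 10 | 1·4+3·2 = 10
gcd(1,3,5,1,3) = 1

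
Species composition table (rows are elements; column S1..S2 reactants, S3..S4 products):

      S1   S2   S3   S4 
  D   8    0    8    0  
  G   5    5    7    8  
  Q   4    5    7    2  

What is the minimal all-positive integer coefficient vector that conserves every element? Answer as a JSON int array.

D: 6·8+4·0 = 48 | 6·8+1·0 = 48
G: 6·5+4·5 = 50 | 6·7+1·8 = 50
Q: 6·4+4·5 = 44 | 6·7+1·2 = 44
gcd(6,4,6,1) = 1

Coefficients: [6, 4, 6, 1]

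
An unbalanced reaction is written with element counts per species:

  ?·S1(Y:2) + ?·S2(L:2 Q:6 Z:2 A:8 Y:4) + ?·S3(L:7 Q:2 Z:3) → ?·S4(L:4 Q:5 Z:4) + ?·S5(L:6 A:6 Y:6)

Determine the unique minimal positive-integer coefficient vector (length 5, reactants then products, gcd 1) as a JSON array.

Coefficients: [6, 3, 6, 6, 4]

L: 6·0+3·2+6·7 = 48 | 6·4+4·6 = 48
Q: 6·0+3·6+6·2 = 30 | 6·5+4·0 = 30
Z: 6·0+3·2+6·3 = 24 | 6·4+4·0 = 24
A: 6·0+3·8+6·0 = 24 | 6·0+4·6 = 24
Y: 6·2+3·4+6·0 = 24 | 6·0+4·6 = 24
gcd(6,3,6,6,4) = 1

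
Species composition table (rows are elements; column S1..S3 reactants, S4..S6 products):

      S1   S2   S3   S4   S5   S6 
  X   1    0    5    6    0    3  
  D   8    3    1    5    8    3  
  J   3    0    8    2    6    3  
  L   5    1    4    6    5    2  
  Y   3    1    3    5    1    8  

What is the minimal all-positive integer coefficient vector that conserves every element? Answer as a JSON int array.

X: 5·1+1·0+2·5 = 15 | 2·6+4·0+1·3 = 15
D: 5·8+1·3+2·1 = 45 | 2·5+4·8+1·3 = 45
J: 5·3+1·0+2·8 = 31 | 2·2+4·6+1·3 = 31
L: 5·5+1·1+2·4 = 34 | 2·6+4·5+1·2 = 34
Y: 5·3+1·1+2·3 = 22 | 2·5+4·1+1·8 = 22
gcd(5,1,2,2,4,1) = 1

Coefficients: [5, 1, 2, 2, 4, 1]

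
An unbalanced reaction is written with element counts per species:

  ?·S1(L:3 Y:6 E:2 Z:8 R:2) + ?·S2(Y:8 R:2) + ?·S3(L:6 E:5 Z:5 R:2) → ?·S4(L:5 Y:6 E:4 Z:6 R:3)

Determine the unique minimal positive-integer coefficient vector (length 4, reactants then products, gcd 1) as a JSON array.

L: 2·3+3·0+4·6 = 30 | 6·5 = 30
Y: 2·6+3·8+4·0 = 36 | 6·6 = 36
E: 2·2+3·0+4·5 = 24 | 6·4 = 24
Z: 2·8+3·0+4·5 = 36 | 6·6 = 36
R: 2·2+3·2+4·2 = 18 | 6·3 = 18
gcd(2,3,4,6) = 1

Coefficients: [2, 3, 4, 6]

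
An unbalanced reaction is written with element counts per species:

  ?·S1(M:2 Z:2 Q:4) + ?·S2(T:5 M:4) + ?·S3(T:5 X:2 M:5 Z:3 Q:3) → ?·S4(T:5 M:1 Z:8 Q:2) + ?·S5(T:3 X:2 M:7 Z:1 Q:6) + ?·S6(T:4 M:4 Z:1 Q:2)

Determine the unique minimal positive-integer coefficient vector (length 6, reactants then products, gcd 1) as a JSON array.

Coefficients: [5, 2, 4, 2, 4, 2]

T: 5·0+2·5+4·5 = 30 | 2·5+4·3+2·4 = 30
X: 5·0+2·0+4·2 = 8 | 2·0+4·2+2·0 = 8
M: 5·2+2·4+4·5 = 38 | 2·1+4·7+2·4 = 38
Z: 5·2+2·0+4·3 = 22 | 2·8+4·1+2·1 = 22
Q: 5·4+2·0+4·3 = 32 | 2·2+4·6+2·2 = 32
gcd(5,2,4,2,4,2) = 1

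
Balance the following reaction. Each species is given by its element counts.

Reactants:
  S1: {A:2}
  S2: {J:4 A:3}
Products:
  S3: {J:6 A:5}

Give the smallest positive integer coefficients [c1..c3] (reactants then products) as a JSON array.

J: 1·0+6·4 = 24 | 4·6 = 24
A: 1·2+6·3 = 20 | 4·5 = 20
gcd(1,6,4) = 1

Coefficients: [1, 6, 4]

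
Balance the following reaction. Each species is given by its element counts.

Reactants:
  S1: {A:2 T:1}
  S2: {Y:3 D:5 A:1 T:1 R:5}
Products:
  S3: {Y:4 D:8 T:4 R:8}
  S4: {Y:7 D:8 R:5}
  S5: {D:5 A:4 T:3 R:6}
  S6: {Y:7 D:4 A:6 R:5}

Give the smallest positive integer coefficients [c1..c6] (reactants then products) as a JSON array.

Coefficients: [4, 6, 1, 1, 2, 1]

Y: 4·0+6·3 = 18 | 1·4+1·7+2·0+1·7 = 18
D: 4·0+6·5 = 30 | 1·8+1·8+2·5+1·4 = 30
A: 4·2+6·1 = 14 | 1·0+1·0+2·4+1·6 = 14
T: 4·1+6·1 = 10 | 1·4+1·0+2·3+1·0 = 10
R: 4·0+6·5 = 30 | 1·8+1·5+2·6+1·5 = 30
gcd(4,6,1,1,2,1) = 1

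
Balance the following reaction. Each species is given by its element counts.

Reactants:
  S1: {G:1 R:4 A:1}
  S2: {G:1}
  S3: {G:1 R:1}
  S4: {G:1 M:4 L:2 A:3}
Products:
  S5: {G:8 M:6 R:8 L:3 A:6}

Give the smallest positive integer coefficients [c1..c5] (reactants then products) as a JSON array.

Coefficients: [3, 6, 4, 3, 2]

G: 3·1+6·1+4·1+3·1 = 16 | 2·8 = 16
M: 3·0+6·0+4·0+3·4 = 12 | 2·6 = 12
R: 3·4+6·0+4·1+3·0 = 16 | 2·8 = 16
L: 3·0+6·0+4·0+3·2 = 6 | 2·3 = 6
A: 3·1+6·0+4·0+3·3 = 12 | 2·6 = 12
gcd(3,6,4,3,2) = 1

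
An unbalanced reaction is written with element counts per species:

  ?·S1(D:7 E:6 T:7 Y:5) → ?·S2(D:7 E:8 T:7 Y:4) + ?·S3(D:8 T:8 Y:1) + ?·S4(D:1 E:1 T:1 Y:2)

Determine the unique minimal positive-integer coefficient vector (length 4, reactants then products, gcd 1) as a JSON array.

Coefficients: [5, 3, 1, 6]

D: 5·7 = 35 | 3·7+1·8+6·1 = 35
E: 5·6 = 30 | 3·8+1·0+6·1 = 30
T: 5·7 = 35 | 3·7+1·8+6·1 = 35
Y: 5·5 = 25 | 3·4+1·1+6·2 = 25
gcd(5,3,1,6) = 1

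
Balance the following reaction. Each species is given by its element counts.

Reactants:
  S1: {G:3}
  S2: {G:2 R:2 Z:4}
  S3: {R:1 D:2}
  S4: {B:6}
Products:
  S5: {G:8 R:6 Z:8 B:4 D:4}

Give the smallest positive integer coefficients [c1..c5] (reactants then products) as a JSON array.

G: 4·3+6·2+6·0+2·0 = 24 | 3·8 = 24
R: 4·0+6·2+6·1+2·0 = 18 | 3·6 = 18
Z: 4·0+6·4+6·0+2·0 = 24 | 3·8 = 24
B: 4·0+6·0+6·0+2·6 = 12 | 3·4 = 12
D: 4·0+6·0+6·2+2·0 = 12 | 3·4 = 12
gcd(4,6,6,2,3) = 1

Coefficients: [4, 6, 6, 2, 3]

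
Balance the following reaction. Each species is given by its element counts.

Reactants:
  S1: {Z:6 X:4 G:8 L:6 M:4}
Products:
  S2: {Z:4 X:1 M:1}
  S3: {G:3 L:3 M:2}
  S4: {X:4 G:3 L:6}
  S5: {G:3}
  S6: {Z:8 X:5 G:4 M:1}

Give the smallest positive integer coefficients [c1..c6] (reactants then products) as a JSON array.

Z: 4·6 = 24 | 2·4+6·0+1·0+1·0+2·8 = 24
X: 4·4 = 16 | 2·1+6·0+1·4+1·0+2·5 = 16
G: 4·8 = 32 | 2·0+6·3+1·3+1·3+2·4 = 32
L: 4·6 = 24 | 2·0+6·3+1·6+1·0+2·0 = 24
M: 4·4 = 16 | 2·1+6·2+1·0+1·0+2·1 = 16
gcd(4,2,6,1,1,2) = 1

Coefficients: [4, 2, 6, 1, 1, 2]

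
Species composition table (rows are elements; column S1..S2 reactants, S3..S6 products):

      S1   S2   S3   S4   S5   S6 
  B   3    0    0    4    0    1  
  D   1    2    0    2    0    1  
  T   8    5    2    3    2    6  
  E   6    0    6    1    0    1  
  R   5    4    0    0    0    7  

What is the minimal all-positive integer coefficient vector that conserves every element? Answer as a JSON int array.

B: 4·3+2·0 = 12 | 3·0+2·4+3·0+4·1 = 12
D: 4·1+2·2 = 8 | 3·0+2·2+3·0+4·1 = 8
T: 4·8+2·5 = 42 | 3·2+2·3+3·2+4·6 = 42
E: 4·6+2·0 = 24 | 3·6+2·1+3·0+4·1 = 24
R: 4·5+2·4 = 28 | 3·0+2·0+3·0+4·7 = 28
gcd(4,2,3,2,3,4) = 1

Coefficients: [4, 2, 3, 2, 3, 4]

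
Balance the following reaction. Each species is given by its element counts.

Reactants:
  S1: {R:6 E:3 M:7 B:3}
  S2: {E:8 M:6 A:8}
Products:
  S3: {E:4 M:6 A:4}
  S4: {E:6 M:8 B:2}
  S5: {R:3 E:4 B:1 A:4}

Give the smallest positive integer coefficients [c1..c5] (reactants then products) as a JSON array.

Coefficients: [2, 5, 6, 1, 4]

R: 2·6+5·0 = 12 | 6·0+1·0+4·3 = 12
E: 2·3+5·8 = 46 | 6·4+1·6+4·4 = 46
M: 2·7+5·6 = 44 | 6·6+1·8+4·0 = 44
B: 2·3+5·0 = 6 | 6·0+1·2+4·1 = 6
A: 2·0+5·8 = 40 | 6·4+1·0+4·4 = 40
gcd(2,5,6,1,4) = 1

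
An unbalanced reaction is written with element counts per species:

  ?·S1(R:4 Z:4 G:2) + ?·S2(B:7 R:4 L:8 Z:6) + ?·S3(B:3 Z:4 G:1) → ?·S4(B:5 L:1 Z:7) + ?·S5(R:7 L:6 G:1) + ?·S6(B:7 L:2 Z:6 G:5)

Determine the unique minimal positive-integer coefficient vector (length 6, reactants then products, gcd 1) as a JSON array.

Coefficients: [3, 4, 3, 6, 4, 1]

B: 3·0+4·7+3·3 = 37 | 6·5+4·0+1·7 = 37
R: 3·4+4·4+3·0 = 28 | 6·0+4·7+1·0 = 28
L: 3·0+4·8+3·0 = 32 | 6·1+4·6+1·2 = 32
Z: 3·4+4·6+3·4 = 48 | 6·7+4·0+1·6 = 48
G: 3·2+4·0+3·1 = 9 | 6·0+4·1+1·5 = 9
gcd(3,4,3,6,4,1) = 1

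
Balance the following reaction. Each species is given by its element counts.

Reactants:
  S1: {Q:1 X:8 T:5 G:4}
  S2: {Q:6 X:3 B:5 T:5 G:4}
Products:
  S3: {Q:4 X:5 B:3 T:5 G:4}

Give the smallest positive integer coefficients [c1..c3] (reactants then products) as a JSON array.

Q: 2·1+3·6 = 20 | 5·4 = 20
X: 2·8+3·3 = 25 | 5·5 = 25
B: 2·0+3·5 = 15 | 5·3 = 15
T: 2·5+3·5 = 25 | 5·5 = 25
G: 2·4+3·4 = 20 | 5·4 = 20
gcd(2,3,5) = 1

Coefficients: [2, 3, 5]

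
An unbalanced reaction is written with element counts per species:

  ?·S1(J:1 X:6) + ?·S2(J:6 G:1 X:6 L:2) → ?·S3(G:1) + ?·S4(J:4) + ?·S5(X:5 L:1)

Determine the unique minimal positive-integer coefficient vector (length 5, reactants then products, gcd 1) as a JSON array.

Coefficients: [2, 3, 3, 5, 6]

J: 2·1+3·6 = 20 | 3·0+5·4+6·0 = 20
G: 2·0+3·1 = 3 | 3·1+5·0+6·0 = 3
X: 2·6+3·6 = 30 | 3·0+5·0+6·5 = 30
L: 2·0+3·2 = 6 | 3·0+5·0+6·1 = 6
gcd(2,3,3,5,6) = 1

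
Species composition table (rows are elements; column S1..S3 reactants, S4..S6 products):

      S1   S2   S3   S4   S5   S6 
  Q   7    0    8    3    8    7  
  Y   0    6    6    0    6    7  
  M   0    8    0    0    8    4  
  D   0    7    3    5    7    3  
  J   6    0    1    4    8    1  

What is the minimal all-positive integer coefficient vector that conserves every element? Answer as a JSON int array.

Coefficients: [5, 5, 4, 3, 2, 6]

Q: 5·7+5·0+4·8 = 67 | 3·3+2·8+6·7 = 67
Y: 5·0+5·6+4·6 = 54 | 3·0+2·6+6·7 = 54
M: 5·0+5·8+4·0 = 40 | 3·0+2·8+6·4 = 40
D: 5·0+5·7+4·3 = 47 | 3·5+2·7+6·3 = 47
J: 5·6+5·0+4·1 = 34 | 3·4+2·8+6·1 = 34
gcd(5,5,4,3,2,6) = 1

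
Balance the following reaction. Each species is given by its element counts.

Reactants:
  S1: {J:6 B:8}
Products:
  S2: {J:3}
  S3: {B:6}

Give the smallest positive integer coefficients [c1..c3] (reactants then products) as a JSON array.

J: 3·6 = 18 | 6·3+4·0 = 18
B: 3·8 = 24 | 6·0+4·6 = 24
gcd(3,6,4) = 1

Coefficients: [3, 6, 4]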